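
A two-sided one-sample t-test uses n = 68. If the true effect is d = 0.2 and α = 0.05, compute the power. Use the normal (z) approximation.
Power ≈ 0.38

Power calculation (one-sample t-test, normal approximation):
z_β = d · √n - z_{α/2}
z_β = 0.2 · √68 - 1.960
z_β = 0.2 · 8.246 - 1.960
z_β = -0.311

Power = Φ(z_β) = Φ(-0.311) ≈ 0.378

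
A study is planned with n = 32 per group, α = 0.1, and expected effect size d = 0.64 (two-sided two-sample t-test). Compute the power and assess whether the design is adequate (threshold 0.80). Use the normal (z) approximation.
Power ≈ 0.82; the study is adequately powered (power ≥ 0.80)

Power calculation (two-sample t-test, normal approximation):
z_β = d · √(n/2) - z_{α/2}
z_β = 0.64 · √(32/2) - 1.645
z_β = 0.64 · 4.000 - 1.645
z_β = 0.915

Power = Φ(z_β) = Φ(0.915) ≈ 0.820

Effect size d = 0.64 is medium by Cohen's convention (0.2/0.5/0.8).

Threshold: power ≥ 0.80 is conventionally adequate.
Power ≈ 0.82 → the study is adequately powered (power ≥ 0.80).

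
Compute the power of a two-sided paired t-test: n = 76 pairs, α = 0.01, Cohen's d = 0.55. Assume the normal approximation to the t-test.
Power ≈ 0.99

Power calculation (paired t-test, normal approximation):
z_β = d · √n - z_{α/2}
z_β = 0.55 · √76 - 2.576
z_β = 0.55 · 8.718 - 2.576
z_β = 2.219

Power = Φ(z_β) = Φ(2.219) ≈ 0.987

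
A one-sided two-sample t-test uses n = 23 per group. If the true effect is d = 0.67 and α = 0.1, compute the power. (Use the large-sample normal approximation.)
Power ≈ 0.84

Power calculation (two-sample t-test, normal approximation):
z_β = d · √(n/2) - z_α
z_β = 0.67 · √(23/2) - 1.282
z_β = 0.67 · 3.391 - 1.282
z_β = 0.991

Power = Φ(z_β) = Φ(0.991) ≈ 0.839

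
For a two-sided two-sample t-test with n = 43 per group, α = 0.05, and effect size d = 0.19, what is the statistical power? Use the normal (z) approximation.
Power ≈ 0.14

Power calculation (two-sample t-test, normal approximation):
z_β = d · √(n/2) - z_{α/2}
z_β = 0.19 · √(43/2) - 1.960
z_β = 0.19 · 4.637 - 1.960
z_β = -1.079

Power = Φ(z_β) = Φ(-1.079) ≈ 0.140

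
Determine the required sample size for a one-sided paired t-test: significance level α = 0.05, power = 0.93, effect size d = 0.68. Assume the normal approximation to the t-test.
n = 22 pairs

Sample size formula (paired t-test, normal approximation):
n = ((z_α + z_β) / d)²

z_α = 1.645 (for α = 0.05, one-sided)
z_β = 1.476 (for power = 0.93)
d = 0.68

n = ((1.645 + 1.476) / 0.68)²
n = (4.590)²
n ≈ 21.07
Round up to the next whole number: n = 22 pairs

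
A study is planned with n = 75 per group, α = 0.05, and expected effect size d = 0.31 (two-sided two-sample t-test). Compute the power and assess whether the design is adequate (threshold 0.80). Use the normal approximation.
Power ≈ 0.48; the study is underpowered (power < 0.80)

Power calculation (two-sample t-test, normal approximation):
z_β = d · √(n/2) - z_{α/2}
z_β = 0.31 · √(75/2) - 1.960
z_β = 0.31 · 6.124 - 1.960
z_β = -0.062

Power = Φ(z_β) = Φ(-0.062) ≈ 0.475

Effect size d = 0.31 is small by Cohen's convention (0.2/0.5/0.8).

Threshold: power ≥ 0.80 is conventionally adequate.
Power ≈ 0.48 → the study is underpowered (power < 0.80).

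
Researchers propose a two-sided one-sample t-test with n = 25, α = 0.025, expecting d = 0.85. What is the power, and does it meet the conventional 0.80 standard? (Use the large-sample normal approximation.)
Power ≈ 0.98; the study is adequately powered (power ≥ 0.80)

Power calculation (one-sample t-test, normal approximation):
z_β = d · √n - z_{α/2}
z_β = 0.85 · √25 - 2.241
z_β = 0.85 · 5.000 - 2.241
z_β = 2.009

Power = Φ(z_β) = Φ(2.009) ≈ 0.978

Effect size d = 0.85 is large by Cohen's convention (0.2/0.5/0.8).

Threshold: power ≥ 0.80 is conventionally adequate.
Power ≈ 0.98 → the study is adequately powered (power ≥ 0.80).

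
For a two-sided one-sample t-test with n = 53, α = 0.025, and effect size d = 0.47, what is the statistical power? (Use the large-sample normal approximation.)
Power ≈ 0.88

Power calculation (one-sample t-test, normal approximation):
z_β = d · √n - z_{α/2}
z_β = 0.47 · √53 - 2.241
z_β = 0.47 · 7.280 - 2.241
z_β = 1.180

Power = Φ(z_β) = Φ(1.180) ≈ 0.881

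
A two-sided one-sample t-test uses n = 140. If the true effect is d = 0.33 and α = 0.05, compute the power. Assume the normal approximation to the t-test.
Power ≈ 0.97

Power calculation (one-sample t-test, normal approximation):
z_β = d · √n - z_{α/2}
z_β = 0.33 · √140 - 1.960
z_β = 0.33 · 11.832 - 1.960
z_β = 1.945

Power = Φ(z_β) = Φ(1.945) ≈ 0.974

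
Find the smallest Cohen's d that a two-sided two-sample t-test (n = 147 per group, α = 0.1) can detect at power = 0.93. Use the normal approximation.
d ≈ 0.36

Minimum detectable effect (two-sample t-test, normal approximation):
d = (z_{α/2} + z_β) / √(n/2)
d = (1.645 + 1.476) / √(147/2)
d = 3.121 / 8.573
d ≈ 0.36

By Cohen's convention (0.2 small / 0.5 medium / 0.8 large): small effect.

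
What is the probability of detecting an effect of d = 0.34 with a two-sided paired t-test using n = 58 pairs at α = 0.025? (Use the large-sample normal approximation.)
Power ≈ 0.64

Power calculation (paired t-test, normal approximation):
z_β = d · √n - z_{α/2}
z_β = 0.34 · √58 - 2.241
z_β = 0.34 · 7.616 - 2.241
z_β = 0.348

Power = Φ(z_β) = Φ(0.348) ≈ 0.636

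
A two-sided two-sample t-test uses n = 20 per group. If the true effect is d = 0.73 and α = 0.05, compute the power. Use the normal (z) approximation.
Power ≈ 0.64

Power calculation (two-sample t-test, normal approximation):
z_β = d · √(n/2) - z_{α/2}
z_β = 0.73 · √(20/2) - 1.960
z_β = 0.73 · 3.162 - 1.960
z_β = 0.348

Power = Φ(z_β) = Φ(0.348) ≈ 0.636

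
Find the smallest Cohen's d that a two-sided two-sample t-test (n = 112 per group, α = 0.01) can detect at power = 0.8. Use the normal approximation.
d ≈ 0.46

Minimum detectable effect (two-sample t-test, normal approximation):
d = (z_{α/2} + z_β) / √(n/2)
d = (2.576 + 0.842) / √(112/2)
d = 3.417 / 7.483
d ≈ 0.46

By Cohen's convention (0.2 small / 0.5 medium / 0.8 large): small effect.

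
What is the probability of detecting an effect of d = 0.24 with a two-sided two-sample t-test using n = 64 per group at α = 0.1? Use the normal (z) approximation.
Power ≈ 0.39

Power calculation (two-sample t-test, normal approximation):
z_β = d · √(n/2) - z_{α/2}
z_β = 0.24 · √(64/2) - 1.645
z_β = 0.24 · 5.657 - 1.645
z_β = -0.287

Power = Φ(z_β) = Φ(-0.287) ≈ 0.387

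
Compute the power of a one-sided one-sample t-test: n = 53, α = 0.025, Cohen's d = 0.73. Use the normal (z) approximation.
Power ≈ 1.00

Power calculation (one-sample t-test, normal approximation):
z_β = d · √n - z_α
z_β = 0.73 · √53 - 1.960
z_β = 0.73 · 7.280 - 1.960
z_β = 3.355

Power = Φ(z_β) = Φ(3.355) ≈ 1.000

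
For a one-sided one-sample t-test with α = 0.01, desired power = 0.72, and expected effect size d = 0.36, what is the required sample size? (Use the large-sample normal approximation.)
n = 66

Sample size formula (one-sample t-test, normal approximation):
n = ((z_α + z_β) / d)²

z_α = 2.326 (for α = 0.01, one-sided)
z_β = 0.583 (for power = 0.72)
d = 0.36

n = ((2.326 + 0.583) / 0.36)²
n = (8.081)²
n ≈ 65.30
Round up to the next whole number: n = 66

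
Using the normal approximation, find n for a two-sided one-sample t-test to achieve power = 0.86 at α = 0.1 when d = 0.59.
n = 22

Sample size formula (one-sample t-test, normal approximation):
n = ((z_{α/2} + z_β) / d)²

z_{α/2} = 1.645 (for α = 0.1, two-sided)
z_β = 1.080 (for power = 0.86)
d = 0.59

n = ((1.645 + 1.080) / 0.59)²
n = (4.619)²
n ≈ 21.34
Round up to the next whole number: n = 22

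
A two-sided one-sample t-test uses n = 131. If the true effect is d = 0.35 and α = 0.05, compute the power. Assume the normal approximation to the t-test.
Power ≈ 0.98

Power calculation (one-sample t-test, normal approximation):
z_β = d · √n - z_{α/2}
z_β = 0.35 · √131 - 1.960
z_β = 0.35 · 11.446 - 1.960
z_β = 2.046

Power = Φ(z_β) = Φ(2.046) ≈ 0.980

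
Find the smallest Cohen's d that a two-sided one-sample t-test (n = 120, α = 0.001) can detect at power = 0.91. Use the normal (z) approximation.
d ≈ 0.42

Minimum detectable effect (one-sample t-test, normal approximation):
d = (z_{α/2} + z_β) / √n
d = (3.291 + 1.341) / √120
d = 4.631 / 10.954
d ≈ 0.42

By Cohen's convention (0.2 small / 0.5 medium / 0.8 large): small effect.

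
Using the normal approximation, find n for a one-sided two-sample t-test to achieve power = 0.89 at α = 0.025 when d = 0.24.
n = 353 per group

Sample size formula (two-sample t-test, normal approximation):
n = 2 · ((z_α + z_β) / d)²

z_α = 1.960 (for α = 0.025, one-sided)
z_β = 1.227 (for power = 0.89)
d = 0.24

n = 2 · ((1.960 + 1.227) / 0.24)²
n = 2 · (13.279)²
n ≈ 352.66
Round up to the next whole number: n = 353 per group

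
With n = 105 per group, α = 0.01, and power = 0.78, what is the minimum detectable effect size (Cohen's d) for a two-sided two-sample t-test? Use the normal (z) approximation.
d ≈ 0.46

Minimum detectable effect (two-sample t-test, normal approximation):
d = (z_{α/2} + z_β) / √(n/2)
d = (2.576 + 0.772) / √(105/2)
d = 3.348 / 7.246
d ≈ 0.46

By Cohen's convention (0.2 small / 0.5 medium / 0.8 large): small effect.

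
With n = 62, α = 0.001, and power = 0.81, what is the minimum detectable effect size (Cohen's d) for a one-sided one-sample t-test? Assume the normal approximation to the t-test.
d ≈ 0.50

Minimum detectable effect (one-sample t-test, normal approximation):
d = (z_α + z_β) / √n
d = (3.090 + 0.878) / √62
d = 3.968 / 7.874
d ≈ 0.50

By Cohen's convention (0.2 small / 0.5 medium / 0.8 large): medium effect.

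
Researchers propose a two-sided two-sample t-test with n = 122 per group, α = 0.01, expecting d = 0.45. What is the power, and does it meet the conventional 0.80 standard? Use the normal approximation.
Power ≈ 0.83; the study is adequately powered (power ≥ 0.80)

Power calculation (two-sample t-test, normal approximation):
z_β = d · √(n/2) - z_{α/2}
z_β = 0.45 · √(122/2) - 2.576
z_β = 0.45 · 7.810 - 2.576
z_β = 0.939

Power = Φ(z_β) = Φ(0.939) ≈ 0.826

Effect size d = 0.45 is small by Cohen's convention (0.2/0.5/0.8).

Threshold: power ≥ 0.80 is conventionally adequate.
Power ≈ 0.83 → the study is adequately powered (power ≥ 0.80).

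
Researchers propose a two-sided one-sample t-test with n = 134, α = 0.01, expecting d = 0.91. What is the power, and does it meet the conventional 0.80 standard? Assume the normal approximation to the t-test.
Power ≈ 1.00; the study is adequately powered (power ≥ 0.80)

Power calculation (one-sample t-test, normal approximation):
z_β = d · √n - z_{α/2}
z_β = 0.91 · √134 - 2.576
z_β = 0.91 · 11.576 - 2.576
z_β = 7.958

Power = Φ(z_β) = Φ(7.958) ≈ 1.000

Effect size d = 0.91 is large by Cohen's convention (0.2/0.5/0.8).

Threshold: power ≥ 0.80 is conventionally adequate.
Power ≈ 1.00 → the study is adequately powered (power ≥ 0.80).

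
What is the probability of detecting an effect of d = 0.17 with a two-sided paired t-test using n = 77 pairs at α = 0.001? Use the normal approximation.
Power ≈ 0.04

Power calculation (paired t-test, normal approximation):
z_β = d · √n - z_{α/2}
z_β = 0.17 · √77 - 3.291
z_β = 0.17 · 8.775 - 3.291
z_β = -1.799

Power = Φ(z_β) = Φ(-1.799) ≈ 0.036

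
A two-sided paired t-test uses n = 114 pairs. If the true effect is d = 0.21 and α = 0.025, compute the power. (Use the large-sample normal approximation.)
Power ≈ 0.50

Power calculation (paired t-test, normal approximation):
z_β = d · √n - z_{α/2}
z_β = 0.21 · √114 - 2.241
z_β = 0.21 · 10.677 - 2.241
z_β = 0.001

Power = Φ(z_β) = Φ(0.001) ≈ 0.500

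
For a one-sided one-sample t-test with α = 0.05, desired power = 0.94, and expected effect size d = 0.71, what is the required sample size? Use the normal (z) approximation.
n = 21

Sample size formula (one-sample t-test, normal approximation):
n = ((z_α + z_β) / d)²

z_α = 1.645 (for α = 0.05, one-sided)
z_β = 1.555 (for power = 0.94)
d = 0.71

n = ((1.645 + 1.555) / 0.71)²
n = (4.507)²
n ≈ 20.31
Round up to the next whole number: n = 21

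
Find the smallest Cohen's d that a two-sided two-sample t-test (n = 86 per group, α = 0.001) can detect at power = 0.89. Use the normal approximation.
d ≈ 0.69

Minimum detectable effect (two-sample t-test, normal approximation):
d = (z_{α/2} + z_β) / √(n/2)
d = (3.291 + 1.227) / √(86/2)
d = 4.517 / 6.557
d ≈ 0.69

By Cohen's convention (0.2 small / 0.5 medium / 0.8 large): medium effect.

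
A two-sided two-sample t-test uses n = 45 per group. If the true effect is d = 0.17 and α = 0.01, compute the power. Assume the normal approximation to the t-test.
Power ≈ 0.04

Power calculation (two-sample t-test, normal approximation):
z_β = d · √(n/2) - z_{α/2}
z_β = 0.17 · √(45/2) - 2.576
z_β = 0.17 · 4.743 - 2.576
z_β = -1.769

Power = Φ(z_β) = Φ(-1.769) ≈ 0.038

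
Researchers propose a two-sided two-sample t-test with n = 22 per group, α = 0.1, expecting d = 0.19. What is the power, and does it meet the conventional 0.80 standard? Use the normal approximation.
Power ≈ 0.16; the study is underpowered (power < 0.80)

Power calculation (two-sample t-test, normal approximation):
z_β = d · √(n/2) - z_{α/2}
z_β = 0.19 · √(22/2) - 1.645
z_β = 0.19 · 3.317 - 1.645
z_β = -1.015

Power = Φ(z_β) = Φ(-1.015) ≈ 0.155

Effect size d = 0.19 is very small by Cohen's convention (0.2/0.5/0.8).

Threshold: power ≥ 0.80 is conventionally adequate.
Power ≈ 0.16 → the study is underpowered (power < 0.80).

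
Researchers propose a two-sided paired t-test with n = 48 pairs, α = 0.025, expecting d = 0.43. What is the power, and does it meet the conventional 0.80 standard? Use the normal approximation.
Power ≈ 0.77; the study is underpowered (power < 0.80)

Power calculation (paired t-test, normal approximation):
z_β = d · √n - z_{α/2}
z_β = 0.43 · √48 - 2.241
z_β = 0.43 · 6.928 - 2.241
z_β = 0.738

Power = Φ(z_β) = Φ(0.738) ≈ 0.770

Effect size d = 0.43 is small by Cohen's convention (0.2/0.5/0.8).

Threshold: power ≥ 0.80 is conventionally adequate.
Power ≈ 0.77 → the study is underpowered (power < 0.80).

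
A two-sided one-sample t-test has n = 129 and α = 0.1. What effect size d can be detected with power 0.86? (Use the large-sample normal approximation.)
d ≈ 0.24

Minimum detectable effect (one-sample t-test, normal approximation):
d = (z_{α/2} + z_β) / √n
d = (1.645 + 1.080) / √129
d = 2.725 / 11.358
d ≈ 0.24

By Cohen's convention (0.2 small / 0.5 medium / 0.8 large): small effect.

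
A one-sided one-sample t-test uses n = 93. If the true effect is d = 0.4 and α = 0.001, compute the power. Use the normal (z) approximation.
Power ≈ 0.78

Power calculation (one-sample t-test, normal approximation):
z_β = d · √n - z_α
z_β = 0.4 · √93 - 3.090
z_β = 0.4 · 9.644 - 3.090
z_β = 0.767

Power = Φ(z_β) = Φ(0.767) ≈ 0.779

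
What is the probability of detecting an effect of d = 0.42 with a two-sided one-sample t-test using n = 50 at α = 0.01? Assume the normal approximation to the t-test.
Power ≈ 0.65

Power calculation (one-sample t-test, normal approximation):
z_β = d · √n - z_{α/2}
z_β = 0.42 · √50 - 2.576
z_β = 0.42 · 7.071 - 2.576
z_β = 0.394

Power = Φ(z_β) = Φ(0.394) ≈ 0.653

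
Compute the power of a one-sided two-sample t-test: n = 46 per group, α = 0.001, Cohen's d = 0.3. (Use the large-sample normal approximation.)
Power ≈ 0.05

Power calculation (two-sample t-test, normal approximation):
z_β = d · √(n/2) - z_α
z_β = 0.3 · √(46/2) - 3.090
z_β = 0.3 · 4.796 - 3.090
z_β = -1.651

Power = Φ(z_β) = Φ(-1.651) ≈ 0.049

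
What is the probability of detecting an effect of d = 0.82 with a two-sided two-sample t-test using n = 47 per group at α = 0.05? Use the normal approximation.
Power ≈ 0.98

Power calculation (two-sample t-test, normal approximation):
z_β = d · √(n/2) - z_{α/2}
z_β = 0.82 · √(47/2) - 1.960
z_β = 0.82 · 4.848 - 1.960
z_β = 2.015

Power = Φ(z_β) = Φ(2.015) ≈ 0.978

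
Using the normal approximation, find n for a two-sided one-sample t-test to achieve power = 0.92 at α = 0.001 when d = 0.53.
n = 79

Sample size formula (one-sample t-test, normal approximation):
n = ((z_{α/2} + z_β) / d)²

z_{α/2} = 3.291 (for α = 0.001, two-sided)
z_β = 1.405 (for power = 0.92)
d = 0.53

n = ((3.291 + 1.405) / 0.53)²
n = (8.860)²
n ≈ 78.50
Round up to the next whole number: n = 79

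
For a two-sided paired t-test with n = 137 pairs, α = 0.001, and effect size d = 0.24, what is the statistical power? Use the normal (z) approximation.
Power ≈ 0.32

Power calculation (paired t-test, normal approximation):
z_β = d · √n - z_{α/2}
z_β = 0.24 · √137 - 3.291
z_β = 0.24 · 11.705 - 3.291
z_β = -0.481

Power = Φ(z_β) = Φ(-0.481) ≈ 0.315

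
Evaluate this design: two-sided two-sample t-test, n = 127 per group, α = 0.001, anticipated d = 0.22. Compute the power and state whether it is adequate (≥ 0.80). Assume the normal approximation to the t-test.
Power ≈ 0.06; the study is underpowered (power < 0.80)

Power calculation (two-sample t-test, normal approximation):
z_β = d · √(n/2) - z_{α/2}
z_β = 0.22 · √(127/2) - 3.291
z_β = 0.22 · 7.969 - 3.291
z_β = -1.537

Power = Φ(z_β) = Φ(-1.537) ≈ 0.062

Effect size d = 0.22 is small by Cohen's convention (0.2/0.5/0.8).

Threshold: power ≥ 0.80 is conventionally adequate.
Power ≈ 0.06 → the study is underpowered (power < 0.80).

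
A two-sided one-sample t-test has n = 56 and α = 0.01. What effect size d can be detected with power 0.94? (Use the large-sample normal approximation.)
d ≈ 0.55

Minimum detectable effect (one-sample t-test, normal approximation):
d = (z_{α/2} + z_β) / √n
d = (2.576 + 1.555) / √56
d = 4.131 / 7.483
d ≈ 0.55

By Cohen's convention (0.2 small / 0.5 medium / 0.8 large): medium effect.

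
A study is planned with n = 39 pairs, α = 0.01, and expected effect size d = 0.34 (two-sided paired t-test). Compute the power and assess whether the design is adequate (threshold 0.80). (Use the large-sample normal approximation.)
Power ≈ 0.33; the study is underpowered (power < 0.80)

Power calculation (paired t-test, normal approximation):
z_β = d · √n - z_{α/2}
z_β = 0.34 · √39 - 2.576
z_β = 0.34 · 6.245 - 2.576
z_β = -0.453

Power = Φ(z_β) = Φ(-0.453) ≈ 0.325

Effect size d = 0.34 is small by Cohen's convention (0.2/0.5/0.8).

Threshold: power ≥ 0.80 is conventionally adequate.
Power ≈ 0.33 → the study is underpowered (power < 0.80).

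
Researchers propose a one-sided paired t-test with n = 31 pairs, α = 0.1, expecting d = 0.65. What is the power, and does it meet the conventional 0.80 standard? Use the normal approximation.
Power ≈ 0.99; the study is adequately powered (power ≥ 0.80)

Power calculation (paired t-test, normal approximation):
z_β = d · √n - z_α
z_β = 0.65 · √31 - 1.282
z_β = 0.65 · 5.568 - 1.282
z_β = 2.337

Power = Φ(z_β) = Φ(2.337) ≈ 0.990

Effect size d = 0.65 is medium by Cohen's convention (0.2/0.5/0.8).

Threshold: power ≥ 0.80 is conventionally adequate.
Power ≈ 0.99 → the study is adequately powered (power ≥ 0.80).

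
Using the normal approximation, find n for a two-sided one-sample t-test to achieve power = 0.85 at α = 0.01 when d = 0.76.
n = 23

Sample size formula (one-sample t-test, normal approximation):
n = ((z_{α/2} + z_β) / d)²

z_{α/2} = 2.576 (for α = 0.01, two-sided)
z_β = 1.036 (for power = 0.85)
d = 0.76

n = ((2.576 + 1.036) / 0.76)²
n = (4.753)²
n ≈ 22.59
Round up to the next whole number: n = 23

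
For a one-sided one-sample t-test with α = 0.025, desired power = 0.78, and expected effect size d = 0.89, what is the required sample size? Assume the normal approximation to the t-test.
n = 10

Sample size formula (one-sample t-test, normal approximation):
n = ((z_α + z_β) / d)²

z_α = 1.960 (for α = 0.025, one-sided)
z_β = 0.772 (for power = 0.78)
d = 0.89

n = ((1.960 + 0.772) / 0.89)²
n = (3.070)²
n ≈ 9.42
Round up to the next whole number: n = 10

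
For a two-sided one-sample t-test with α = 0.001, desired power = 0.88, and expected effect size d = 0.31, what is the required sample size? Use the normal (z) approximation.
n = 208

Sample size formula (one-sample t-test, normal approximation):
n = ((z_{α/2} + z_β) / d)²

z_{α/2} = 3.291 (for α = 0.001, two-sided)
z_β = 1.175 (for power = 0.88)
d = 0.31

n = ((3.291 + 1.175) / 0.31)²
n = (14.406)²
n ≈ 207.53
Round up to the next whole number: n = 208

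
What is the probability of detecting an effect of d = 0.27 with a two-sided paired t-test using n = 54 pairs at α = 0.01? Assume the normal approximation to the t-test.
Power ≈ 0.28

Power calculation (paired t-test, normal approximation):
z_β = d · √n - z_{α/2}
z_β = 0.27 · √54 - 2.576
z_β = 0.27 · 7.348 - 2.576
z_β = -0.592

Power = Φ(z_β) = Φ(-0.592) ≈ 0.277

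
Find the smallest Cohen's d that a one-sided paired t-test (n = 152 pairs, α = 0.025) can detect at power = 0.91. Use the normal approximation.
d ≈ 0.27

Minimum detectable effect (paired t-test, normal approximation):
d = (z_α + z_β) / √n
d = (1.960 + 1.341) / √152
d = 3.301 / 12.329
d ≈ 0.27

By Cohen's convention (0.2 small / 0.5 medium / 0.8 large): small effect.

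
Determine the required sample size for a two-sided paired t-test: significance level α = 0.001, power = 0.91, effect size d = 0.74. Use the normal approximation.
n = 40 pairs

Sample size formula (paired t-test, normal approximation):
n = ((z_{α/2} + z_β) / d)²

z_{α/2} = 3.291 (for α = 0.001, two-sided)
z_β = 1.341 (for power = 0.91)
d = 0.74

n = ((3.291 + 1.341) / 0.74)²
n = (6.259)²
n ≈ 39.18
Round up to the next whole number: n = 40 pairs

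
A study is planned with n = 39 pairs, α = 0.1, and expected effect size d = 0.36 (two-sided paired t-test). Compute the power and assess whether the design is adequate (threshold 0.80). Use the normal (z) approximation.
Power ≈ 0.73; the study is underpowered (power < 0.80)

Power calculation (paired t-test, normal approximation):
z_β = d · √n - z_{α/2}
z_β = 0.36 · √39 - 1.645
z_β = 0.36 · 6.245 - 1.645
z_β = 0.603

Power = Φ(z_β) = Φ(0.603) ≈ 0.727

Effect size d = 0.36 is small by Cohen's convention (0.2/0.5/0.8).

Threshold: power ≥ 0.80 is conventionally adequate.
Power ≈ 0.73 → the study is underpowered (power < 0.80).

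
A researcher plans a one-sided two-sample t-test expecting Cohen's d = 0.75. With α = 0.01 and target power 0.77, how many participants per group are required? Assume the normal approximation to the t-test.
n = 34 per group

Sample size formula (two-sample t-test, normal approximation):
n = 2 · ((z_α + z_β) / d)²

z_α = 2.326 (for α = 0.01, one-sided)
z_β = 0.739 (for power = 0.77)
d = 0.75

n = 2 · ((2.326 + 0.739) / 0.75)²
n = 2 · (4.087)²
n ≈ 33.41
Round up to the next whole number: n = 34 per group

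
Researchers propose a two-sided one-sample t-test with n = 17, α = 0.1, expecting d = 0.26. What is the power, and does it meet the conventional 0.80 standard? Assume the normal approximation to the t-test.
Power ≈ 0.28; the study is underpowered (power < 0.80)

Power calculation (one-sample t-test, normal approximation):
z_β = d · √n - z_{α/2}
z_β = 0.26 · √17 - 1.645
z_β = 0.26 · 4.123 - 1.645
z_β = -0.573

Power = Φ(z_β) = Φ(-0.573) ≈ 0.283

Effect size d = 0.26 is small by Cohen's convention (0.2/0.5/0.8).

Threshold: power ≥ 0.80 is conventionally adequate.
Power ≈ 0.28 → the study is underpowered (power < 0.80).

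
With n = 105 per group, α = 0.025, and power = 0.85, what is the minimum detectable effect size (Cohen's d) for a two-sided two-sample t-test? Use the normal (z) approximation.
d ≈ 0.45

Minimum detectable effect (two-sample t-test, normal approximation):
d = (z_{α/2} + z_β) / √(n/2)
d = (2.241 + 1.036) / √(105/2)
d = 3.278 / 7.246
d ≈ 0.45

By Cohen's convention (0.2 small / 0.5 medium / 0.8 large): small effect.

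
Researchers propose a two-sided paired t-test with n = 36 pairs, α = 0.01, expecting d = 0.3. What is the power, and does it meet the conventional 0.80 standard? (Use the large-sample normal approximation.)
Power ≈ 0.22; the study is underpowered (power < 0.80)

Power calculation (paired t-test, normal approximation):
z_β = d · √n - z_{α/2}
z_β = 0.3 · √36 - 2.576
z_β = 0.3 · 6.000 - 2.576
z_β = -0.776

Power = Φ(z_β) = Φ(-0.776) ≈ 0.219

Effect size d = 0.3 is small by Cohen's convention (0.2/0.5/0.8).

Threshold: power ≥ 0.80 is conventionally adequate.
Power ≈ 0.22 → the study is underpowered (power < 0.80).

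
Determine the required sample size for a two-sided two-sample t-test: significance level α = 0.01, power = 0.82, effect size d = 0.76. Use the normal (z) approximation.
n = 43 per group

Sample size formula (two-sample t-test, normal approximation):
n = 2 · ((z_{α/2} + z_β) / d)²

z_{α/2} = 2.576 (for α = 0.01, two-sided)
z_β = 0.915 (for power = 0.82)
d = 0.76

n = 2 · ((2.576 + 0.915) / 0.76)²
n = 2 · (4.593)²
n ≈ 42.19
Round up to the next whole number: n = 43 per group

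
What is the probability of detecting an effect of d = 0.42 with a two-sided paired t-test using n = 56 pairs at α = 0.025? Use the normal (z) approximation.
Power ≈ 0.82

Power calculation (paired t-test, normal approximation):
z_β = d · √n - z_{α/2}
z_β = 0.42 · √56 - 2.241
z_β = 0.42 · 7.483 - 2.241
z_β = 0.902

Power = Φ(z_β) = Φ(0.902) ≈ 0.816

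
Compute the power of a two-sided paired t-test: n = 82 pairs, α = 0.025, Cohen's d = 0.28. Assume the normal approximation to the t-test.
Power ≈ 0.62

Power calculation (paired t-test, normal approximation):
z_β = d · √n - z_{α/2}
z_β = 0.28 · √82 - 2.241
z_β = 0.28 · 9.055 - 2.241
z_β = 0.294

Power = Φ(z_β) = Φ(0.294) ≈ 0.616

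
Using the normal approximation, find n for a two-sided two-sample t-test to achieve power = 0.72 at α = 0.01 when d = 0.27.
n = 274 per group

Sample size formula (two-sample t-test, normal approximation):
n = 2 · ((z_{α/2} + z_β) / d)²

z_{α/2} = 2.576 (for α = 0.01, two-sided)
z_β = 0.583 (for power = 0.72)
d = 0.27

n = 2 · ((2.576 + 0.583) / 0.27)²
n = 2 · (11.700)²
n ≈ 273.78
Round up to the next whole number: n = 274 per group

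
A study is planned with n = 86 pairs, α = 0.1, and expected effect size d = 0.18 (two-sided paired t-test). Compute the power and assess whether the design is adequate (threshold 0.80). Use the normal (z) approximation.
Power ≈ 0.51; the study is underpowered (power < 0.80)

Power calculation (paired t-test, normal approximation):
z_β = d · √n - z_{α/2}
z_β = 0.18 · √86 - 1.645
z_β = 0.18 · 9.274 - 1.645
z_β = 0.024

Power = Φ(z_β) = Φ(0.024) ≈ 0.510

Effect size d = 0.18 is very small by Cohen's convention (0.2/0.5/0.8).

Threshold: power ≥ 0.80 is conventionally adequate.
Power ≈ 0.51 → the study is underpowered (power < 0.80).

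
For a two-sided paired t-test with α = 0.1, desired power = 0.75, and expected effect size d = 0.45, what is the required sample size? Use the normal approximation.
n = 27 pairs

Sample size formula (paired t-test, normal approximation):
n = ((z_{α/2} + z_β) / d)²

z_{α/2} = 1.645 (for α = 0.1, two-sided)
z_β = 0.674 (for power = 0.75)
d = 0.45

n = ((1.645 + 0.674) / 0.45)²
n = (5.153)²
n ≈ 26.55
Round up to the next whole number: n = 27 pairs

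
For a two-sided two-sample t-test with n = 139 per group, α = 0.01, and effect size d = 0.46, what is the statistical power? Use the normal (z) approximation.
Power ≈ 0.90

Power calculation (two-sample t-test, normal approximation):
z_β = d · √(n/2) - z_{α/2}
z_β = 0.46 · √(139/2) - 2.576
z_β = 0.46 · 8.337 - 2.576
z_β = 1.259

Power = Φ(z_β) = Φ(1.259) ≈ 0.896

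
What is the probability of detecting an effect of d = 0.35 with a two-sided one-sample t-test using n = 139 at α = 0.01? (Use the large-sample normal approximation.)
Power ≈ 0.94

Power calculation (one-sample t-test, normal approximation):
z_β = d · √n - z_{α/2}
z_β = 0.35 · √139 - 2.576
z_β = 0.35 · 11.790 - 2.576
z_β = 1.551

Power = Φ(z_β) = Φ(1.551) ≈ 0.940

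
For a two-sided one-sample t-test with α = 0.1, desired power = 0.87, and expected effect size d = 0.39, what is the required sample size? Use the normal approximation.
n = 51

Sample size formula (one-sample t-test, normal approximation):
n = ((z_{α/2} + z_β) / d)²

z_{α/2} = 1.645 (for α = 0.1, two-sided)
z_β = 1.126 (for power = 0.87)
d = 0.39

n = ((1.645 + 1.126) / 0.39)²
n = (7.105)²
n ≈ 50.48
Round up to the next whole number: n = 51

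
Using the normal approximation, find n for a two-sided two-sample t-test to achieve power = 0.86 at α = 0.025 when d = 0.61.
n = 60 per group

Sample size formula (two-sample t-test, normal approximation):
n = 2 · ((z_{α/2} + z_β) / d)²

z_{α/2} = 2.241 (for α = 0.025, two-sided)
z_β = 1.080 (for power = 0.86)
d = 0.61

n = 2 · ((2.241 + 1.080) / 0.61)²
n = 2 · (5.444)²
n ≈ 59.27
Round up to the next whole number: n = 60 per group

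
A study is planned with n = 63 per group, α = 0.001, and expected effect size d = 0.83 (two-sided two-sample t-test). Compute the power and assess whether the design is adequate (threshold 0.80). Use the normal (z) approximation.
Power ≈ 0.91; the study is adequately powered (power ≥ 0.80)

Power calculation (two-sample t-test, normal approximation):
z_β = d · √(n/2) - z_{α/2}
z_β = 0.83 · √(63/2) - 3.291
z_β = 0.83 · 5.612 - 3.291
z_β = 1.368

Power = Φ(z_β) = Φ(1.368) ≈ 0.914

Effect size d = 0.83 is large by Cohen's convention (0.2/0.5/0.8).

Threshold: power ≥ 0.80 is conventionally adequate.
Power ≈ 0.91 → the study is adequately powered (power ≥ 0.80).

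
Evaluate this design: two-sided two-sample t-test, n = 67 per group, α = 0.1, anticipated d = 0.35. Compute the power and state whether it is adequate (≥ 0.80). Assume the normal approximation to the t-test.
Power ≈ 0.65; the study is underpowered (power < 0.80)

Power calculation (two-sample t-test, normal approximation):
z_β = d · √(n/2) - z_{α/2}
z_β = 0.35 · √(67/2) - 1.645
z_β = 0.35 · 5.788 - 1.645
z_β = 0.381

Power = Φ(z_β) = Φ(0.381) ≈ 0.648

Effect size d = 0.35 is small by Cohen's convention (0.2/0.5/0.8).

Threshold: power ≥ 0.80 is conventionally adequate.
Power ≈ 0.65 → the study is underpowered (power < 0.80).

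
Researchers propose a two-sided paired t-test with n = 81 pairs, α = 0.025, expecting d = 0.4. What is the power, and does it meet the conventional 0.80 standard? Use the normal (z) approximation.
Power ≈ 0.91; the study is adequately powered (power ≥ 0.80)

Power calculation (paired t-test, normal approximation):
z_β = d · √n - z_{α/2}
z_β = 0.4 · √81 - 2.241
z_β = 0.4 · 9.000 - 2.241
z_β = 1.359

Power = Φ(z_β) = Φ(1.359) ≈ 0.913

Effect size d = 0.4 is small by Cohen's convention (0.2/0.5/0.8).

Threshold: power ≥ 0.80 is conventionally adequate.
Power ≈ 0.91 → the study is adequately powered (power ≥ 0.80).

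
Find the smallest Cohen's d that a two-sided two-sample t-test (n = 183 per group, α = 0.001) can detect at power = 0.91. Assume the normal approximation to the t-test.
d ≈ 0.48

Minimum detectable effect (two-sample t-test, normal approximation):
d = (z_{α/2} + z_β) / √(n/2)
d = (3.291 + 1.341) / √(183/2)
d = 4.631 / 9.566
d ≈ 0.48

By Cohen's convention (0.2 small / 0.5 medium / 0.8 large): small effect.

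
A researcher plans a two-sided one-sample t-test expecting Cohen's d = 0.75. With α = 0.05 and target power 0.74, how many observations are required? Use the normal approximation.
n = 13

Sample size formula (one-sample t-test, normal approximation):
n = ((z_{α/2} + z_β) / d)²

z_{α/2} = 1.960 (for α = 0.05, two-sided)
z_β = 0.643 (for power = 0.74)
d = 0.75

n = ((1.960 + 0.643) / 0.75)²
n = (3.471)²
n ≈ 12.05
Round up to the next whole number: n = 13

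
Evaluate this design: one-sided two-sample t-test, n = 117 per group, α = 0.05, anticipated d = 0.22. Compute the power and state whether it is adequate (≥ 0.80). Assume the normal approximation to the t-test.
Power ≈ 0.52; the study is underpowered (power < 0.80)

Power calculation (two-sample t-test, normal approximation):
z_β = d · √(n/2) - z_α
z_β = 0.22 · √(117/2) - 1.645
z_β = 0.22 · 7.649 - 1.645
z_β = 0.038

Power = Φ(z_β) = Φ(0.038) ≈ 0.515

Effect size d = 0.22 is small by Cohen's convention (0.2/0.5/0.8).

Threshold: power ≥ 0.80 is conventionally adequate.
Power ≈ 0.52 → the study is underpowered (power < 0.80).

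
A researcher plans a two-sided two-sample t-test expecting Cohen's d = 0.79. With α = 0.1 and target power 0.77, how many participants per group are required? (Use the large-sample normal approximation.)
n = 19 per group

Sample size formula (two-sample t-test, normal approximation):
n = 2 · ((z_{α/2} + z_β) / d)²

z_{α/2} = 1.645 (for α = 0.1, two-sided)
z_β = 0.739 (for power = 0.77)
d = 0.79

n = 2 · ((1.645 + 0.739) / 0.79)²
n = 2 · (3.018)²
n ≈ 18.22
Round up to the next whole number: n = 19 per group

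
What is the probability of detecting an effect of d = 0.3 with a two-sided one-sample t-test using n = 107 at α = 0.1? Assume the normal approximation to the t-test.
Power ≈ 0.93

Power calculation (one-sample t-test, normal approximation):
z_β = d · √n - z_{α/2}
z_β = 0.3 · √107 - 1.645
z_β = 0.3 · 10.344 - 1.645
z_β = 1.458

Power = Φ(z_β) = Φ(1.458) ≈ 0.928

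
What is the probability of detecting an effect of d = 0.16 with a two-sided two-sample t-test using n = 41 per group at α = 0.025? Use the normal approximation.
Power ≈ 0.06

Power calculation (two-sample t-test, normal approximation):
z_β = d · √(n/2) - z_{α/2}
z_β = 0.16 · √(41/2) - 2.241
z_β = 0.16 · 4.528 - 2.241
z_β = -1.517

Power = Φ(z_β) = Φ(-1.517) ≈ 0.065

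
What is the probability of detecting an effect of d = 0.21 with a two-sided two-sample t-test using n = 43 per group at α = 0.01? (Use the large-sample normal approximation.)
Power ≈ 0.05

Power calculation (two-sample t-test, normal approximation):
z_β = d · √(n/2) - z_{α/2}
z_β = 0.21 · √(43/2) - 2.576
z_β = 0.21 · 4.637 - 2.576
z_β = -1.602

Power = Φ(z_β) = Φ(-1.602) ≈ 0.055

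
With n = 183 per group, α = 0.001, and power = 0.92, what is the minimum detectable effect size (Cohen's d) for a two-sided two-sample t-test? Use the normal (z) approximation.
d ≈ 0.49

Minimum detectable effect (two-sample t-test, normal approximation):
d = (z_{α/2} + z_β) / √(n/2)
d = (3.291 + 1.405) / √(183/2)
d = 4.696 / 9.566
d ≈ 0.49

By Cohen's convention (0.2 small / 0.5 medium / 0.8 large): small effect.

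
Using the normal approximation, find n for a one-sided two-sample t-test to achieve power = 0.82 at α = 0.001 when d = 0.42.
n = 182 per group

Sample size formula (two-sample t-test, normal approximation):
n = 2 · ((z_α + z_β) / d)²

z_α = 3.090 (for α = 0.001, one-sided)
z_β = 0.915 (for power = 0.82)
d = 0.42

n = 2 · ((3.090 + 0.915) / 0.42)²
n = 2 · (9.536)²
n ≈ 181.87
Round up to the next whole number: n = 182 per group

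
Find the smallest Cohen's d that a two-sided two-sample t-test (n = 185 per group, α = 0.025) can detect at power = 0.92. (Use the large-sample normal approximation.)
d ≈ 0.38

Minimum detectable effect (two-sample t-test, normal approximation):
d = (z_{α/2} + z_β) / √(n/2)
d = (2.241 + 1.405) / √(185/2)
d = 3.646 / 9.618
d ≈ 0.38

By Cohen's convention (0.2 small / 0.5 medium / 0.8 large): small effect.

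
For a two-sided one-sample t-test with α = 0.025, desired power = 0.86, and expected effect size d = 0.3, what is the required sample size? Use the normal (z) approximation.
n = 123

Sample size formula (one-sample t-test, normal approximation):
n = ((z_{α/2} + z_β) / d)²

z_{α/2} = 2.241 (for α = 0.025, two-sided)
z_β = 1.080 (for power = 0.86)
d = 0.3

n = ((2.241 + 1.080) / 0.3)²
n = (11.070)²
n ≈ 122.54
Round up to the next whole number: n = 123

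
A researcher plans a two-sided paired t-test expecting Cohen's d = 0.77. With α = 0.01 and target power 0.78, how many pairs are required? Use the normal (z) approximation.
n = 19 pairs

Sample size formula (paired t-test, normal approximation):
n = ((z_{α/2} + z_β) / d)²

z_{α/2} = 2.576 (for α = 0.01, two-sided)
z_β = 0.772 (for power = 0.78)
d = 0.77

n = ((2.576 + 0.772) / 0.77)²
n = (4.348)²
n ≈ 18.91
Round up to the next whole number: n = 19 pairs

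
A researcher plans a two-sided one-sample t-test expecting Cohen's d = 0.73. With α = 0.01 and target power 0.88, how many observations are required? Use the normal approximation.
n = 27

Sample size formula (one-sample t-test, normal approximation):
n = ((z_{α/2} + z_β) / d)²

z_{α/2} = 2.576 (for α = 0.01, two-sided)
z_β = 1.175 (for power = 0.88)
d = 0.73

n = ((2.576 + 1.175) / 0.73)²
n = (5.138)²
n ≈ 26.40
Round up to the next whole number: n = 27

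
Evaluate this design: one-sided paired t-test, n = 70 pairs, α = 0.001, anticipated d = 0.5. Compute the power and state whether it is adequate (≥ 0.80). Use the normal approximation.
Power ≈ 0.86; the study is adequately powered (power ≥ 0.80)

Power calculation (paired t-test, normal approximation):
z_β = d · √n - z_α
z_β = 0.5 · √70 - 3.090
z_β = 0.5 · 8.367 - 3.090
z_β = 1.093

Power = Φ(z_β) = Φ(1.093) ≈ 0.863

Effect size d = 0.5 is medium by Cohen's convention (0.2/0.5/0.8).

Threshold: power ≥ 0.80 is conventionally adequate.
Power ≈ 0.86 → the study is adequately powered (power ≥ 0.80).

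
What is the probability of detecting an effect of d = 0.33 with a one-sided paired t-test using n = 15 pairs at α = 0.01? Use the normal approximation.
Power ≈ 0.15

Power calculation (paired t-test, normal approximation):
z_β = d · √n - z_α
z_β = 0.33 · √15 - 2.326
z_β = 0.33 · 3.873 - 2.326
z_β = -1.048

Power = Φ(z_β) = Φ(-1.048) ≈ 0.147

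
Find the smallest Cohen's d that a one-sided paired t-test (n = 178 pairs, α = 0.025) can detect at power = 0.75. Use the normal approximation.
d ≈ 0.20

Minimum detectable effect (paired t-test, normal approximation):
d = (z_α + z_β) / √n
d = (1.960 + 0.674) / √178
d = 2.634 / 13.342
d ≈ 0.20

By Cohen's convention (0.2 small / 0.5 medium / 0.8 large): small effect.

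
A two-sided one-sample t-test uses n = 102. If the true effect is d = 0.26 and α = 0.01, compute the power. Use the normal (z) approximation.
Power ≈ 0.52

Power calculation (one-sample t-test, normal approximation):
z_β = d · √n - z_{α/2}
z_β = 0.26 · √102 - 2.576
z_β = 0.26 · 10.100 - 2.576
z_β = 0.050

Power = Φ(z_β) = Φ(0.050) ≈ 0.520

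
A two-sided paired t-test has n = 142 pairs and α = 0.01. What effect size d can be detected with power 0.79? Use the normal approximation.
d ≈ 0.28

Minimum detectable effect (paired t-test, normal approximation):
d = (z_{α/2} + z_β) / √n
d = (2.576 + 0.806) / √142
d = 3.382 / 11.916
d ≈ 0.28

By Cohen's convention (0.2 small / 0.5 medium / 0.8 large): small effect.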